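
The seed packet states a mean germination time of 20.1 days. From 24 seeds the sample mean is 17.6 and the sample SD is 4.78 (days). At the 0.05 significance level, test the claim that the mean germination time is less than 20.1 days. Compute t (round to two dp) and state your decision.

t = -2.56; reject H0

H0: μ = 20.1; H1: μ < 20.1 (one-sample t-test, left-tailed).
t = (x̄ − μ₀)/(s/√n) = (17.6 − 20.1)/(4.78/√24) = -2.56
df = n − 1 = 23
p-value = P(T ≤ -2.56) ≈ 0.0087
Since p ≈ 0.0087 < α = 0.05, reject H0; the data support H1.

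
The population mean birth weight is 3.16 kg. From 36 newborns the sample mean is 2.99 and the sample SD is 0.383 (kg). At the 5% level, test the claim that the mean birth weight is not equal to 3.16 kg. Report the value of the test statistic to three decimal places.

H0: μ = 3.16; H1: μ ≠ 3.16 (one-sample t-test, two-sided).
t = (x̄ − μ₀)/(s/√n) = (2.99 − 3.16)/(0.383/√36) = -2.663
df = n − 1 = 35
Two-sided p-value ≈ 0.012
Since p ≈ 0.012 < α = 0.05, reject H0; the evidence is statistically significant.

-2.663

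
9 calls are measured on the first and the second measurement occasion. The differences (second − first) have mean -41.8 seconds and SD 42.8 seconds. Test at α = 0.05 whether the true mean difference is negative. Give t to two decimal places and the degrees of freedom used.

t = -2.93, df = 8

H0: μ_d = 0; H1: μ_d < 0 (paired t-test on the differences, left-tailed).
t = d̄/(s_d/√n) = -41.8/(42.8/√9) = -2.93
df = n − 1 = 8
p-value = P(T ≤ -2.93) ≈ 0.0095
Since p ≈ 0.0095 < α = 0.05, reject H0; the evidence is statistically significant.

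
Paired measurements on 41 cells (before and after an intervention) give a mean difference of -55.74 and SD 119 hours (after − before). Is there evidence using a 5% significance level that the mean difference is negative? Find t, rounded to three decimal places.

H0: μ_d = 0; H1: μ_d < 0 (paired t-test on the differences, left-tailed).
t = d̄/(s_d/√n) = -55.74/(119/√41) = -2.999
df = n − 1 = 40
p-value = P(T ≤ -2.999) ≈ 0.0023
Since p ≈ 0.0023 < α = 0.05, reject H0; the evidence is statistically significant.

-2.999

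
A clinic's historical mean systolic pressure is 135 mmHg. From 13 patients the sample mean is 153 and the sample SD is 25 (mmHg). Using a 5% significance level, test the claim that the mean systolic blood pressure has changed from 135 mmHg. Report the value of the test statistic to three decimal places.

H0: μ = 135; H1: μ ≠ 135 (one-sample t-test, two-sided).
t = (x̄ − μ₀)/(s/√n) = (153 − 135)/(25/√13) = 2.596
df = n − 1 = 12
Two-sided p-value ≈ 0.0234
Since p ≈ 0.0234 < α = 0.05, reject H0; the data support H1.

2.596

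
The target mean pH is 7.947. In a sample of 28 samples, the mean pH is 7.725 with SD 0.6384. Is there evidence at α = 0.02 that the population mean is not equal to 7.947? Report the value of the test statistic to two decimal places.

H0: μ = 7.947; H1: μ ≠ 7.947 (one-sample t-test, two-sided).
t = (x̄ − μ₀)/(s/√n) = (7.725 − 7.947)/(0.6384/√28) = -1.84
df = n − 1 = 27
Two-sided p-value ≈ 0.077
Since p ≈ 0.077 > α = 0.02, fail to reject H0; the evidence is not statistically significant.

-1.84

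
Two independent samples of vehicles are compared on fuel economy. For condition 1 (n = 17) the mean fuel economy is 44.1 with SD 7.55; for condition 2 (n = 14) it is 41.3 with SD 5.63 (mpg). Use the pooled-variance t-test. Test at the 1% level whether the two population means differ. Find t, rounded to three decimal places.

1.148

Let group 1 = condition 1, group 2 = condition 2. H0: μ_1 = μ_2; H1: μ_1 ≠ μ_2 (two-sample pooled-variance t-test, two-sided).
s_p² = [(17−1)·7.55² + (14−1)·5.63²]/(17+14−2) = 45.6586
t = (44.1 − 41.3)/√[45.6586·(1/17 + 1/14)] = 1.148
df = n₁ + n₂ − 2 = 29
Two-sided p-value ≈ 0.2603
Since p ≈ 0.2603 > α = 0.01, fail to reject H0; the data do not provide sufficient evidence against H0.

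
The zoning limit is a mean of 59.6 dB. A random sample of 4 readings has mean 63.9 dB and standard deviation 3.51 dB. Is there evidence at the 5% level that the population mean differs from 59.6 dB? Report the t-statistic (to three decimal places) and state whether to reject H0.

t = 2.450; fail to reject H0

H0: μ = 59.6; H1: μ ≠ 59.6 (one-sample t-test, two-sided).
t = (x̄ − μ₀)/(s/√n) = (63.9 − 59.6)/(3.51/√4) = 2.450
df = n − 1 = 3
Two-sided p-value ≈ 0.0917
Since p ≈ 0.0917 > α = 0.05, fail to reject H0; the data do not provide sufficient evidence against H0.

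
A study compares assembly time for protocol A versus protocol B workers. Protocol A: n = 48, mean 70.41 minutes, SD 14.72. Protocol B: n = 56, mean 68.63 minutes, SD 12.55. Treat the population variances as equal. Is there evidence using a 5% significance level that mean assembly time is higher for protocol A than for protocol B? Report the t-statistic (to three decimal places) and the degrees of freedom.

Let group 1 = protocol A, group 2 = protocol B. H0: μ_1 = μ_2; H1: μ_1 > μ_2 (two-sample pooled-variance t-test, right-tailed).
s_p² = [(48−1)·14.72² + (56−1)·12.55²]/(48+56−2) = 184.77
t = (70.41 − 68.63)/√[184.77·(1/48 + 1/56)] = 0.666
df = n₁ + n₂ − 2 = 102
p-value = P(T ≥ 0.666) ≈ 0.2535
Since p ≈ 0.2535 > α = 0.05, fail to reject H0; the data do not provide sufficient evidence against H0.

t = 0.666, df = 102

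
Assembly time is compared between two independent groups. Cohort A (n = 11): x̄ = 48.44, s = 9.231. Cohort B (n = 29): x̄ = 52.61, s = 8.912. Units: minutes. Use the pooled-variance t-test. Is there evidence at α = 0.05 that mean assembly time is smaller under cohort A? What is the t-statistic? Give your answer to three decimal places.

Let group 1 = cohort A, group 2 = cohort B. H0: μ_1 = μ_2; H1: μ_1 < μ_2 (two-sample pooled-variance t-test, left-tailed).
s_p² = [(11−1)·9.231² + (29−1)·8.912²]/(11+29−2) = 80.9468
t = (48.44 − 52.61)/√[80.9468·(1/11 + 1/29)] = -1.309
df = n₁ + n₂ − 2 = 38
p-value = P(T ≤ -1.309) ≈ 0.099
Since p ≈ 0.099 > α = 0.05, fail to reject H0; the evidence is not statistically significant.

-1.309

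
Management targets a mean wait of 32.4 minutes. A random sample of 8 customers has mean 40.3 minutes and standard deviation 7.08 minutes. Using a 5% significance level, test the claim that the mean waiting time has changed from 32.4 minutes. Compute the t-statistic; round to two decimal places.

3.16

H0: μ = 32.4; H1: μ ≠ 32.4 (one-sample t-test, two-sided).
t = (x̄ − μ₀)/(s/√n) = (40.3 − 32.4)/(7.08/√8) = 3.16
df = n − 1 = 7
Two-sided p-value ≈ 0.016
Since p ≈ 0.016 < α = 0.05, reject H0; the data support H1.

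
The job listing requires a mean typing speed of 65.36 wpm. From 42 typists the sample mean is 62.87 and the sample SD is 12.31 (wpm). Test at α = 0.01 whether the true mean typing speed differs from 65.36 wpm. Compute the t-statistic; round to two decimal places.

H0: μ = 65.36; H1: μ ≠ 65.36 (one-sample t-test, two-sided).
t = (x̄ − μ₀)/(s/√n) = (62.87 − 65.36)/(12.31/√42) = -1.31
df = n − 1 = 41
Two-sided p-value ≈ 0.1972
Since p ≈ 0.1972 > α = 0.01, fail to reject H0; the data do not provide sufficient evidence against H0.

-1.31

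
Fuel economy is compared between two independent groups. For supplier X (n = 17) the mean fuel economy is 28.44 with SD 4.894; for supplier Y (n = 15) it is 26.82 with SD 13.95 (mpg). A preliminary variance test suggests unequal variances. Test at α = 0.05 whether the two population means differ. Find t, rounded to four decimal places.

Let group 1 = supplier X, group 2 = supplier Y. H0: μ_1 = μ_2; H1: μ_1 ≠ μ_2 (Welch's two-sample t-test, two-sided).
t = (x̄_1 − x̄_2)/√(s_1²/n_1 + s_2²/n_2) = (28.44 − 26.82)/√(4.894²/17 + 13.95²/15) = 0.4272
Welch–Satterthwaite df ≈ 17.03
Two-sided p-value ≈ 0.6746
Since p ≈ 0.6746 > α = 0.05, fail to reject H0; the evidence is not statistically significant.

0.4272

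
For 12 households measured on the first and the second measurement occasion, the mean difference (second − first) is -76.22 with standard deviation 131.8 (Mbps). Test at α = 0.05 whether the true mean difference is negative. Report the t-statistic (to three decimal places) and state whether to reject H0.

H0: μ_d = 0; H1: μ_d < 0 (paired t-test on the differences, left-tailed).
t = d̄/(s_d/√n) = -76.22/(131.8/√12) = -2.003
df = n − 1 = 11
p-value = P(T ≤ -2.003) ≈ 0.0352
Since p ≈ 0.0352 < α = 0.05, reject H0; the data support H1.

t = -2.003; reject H0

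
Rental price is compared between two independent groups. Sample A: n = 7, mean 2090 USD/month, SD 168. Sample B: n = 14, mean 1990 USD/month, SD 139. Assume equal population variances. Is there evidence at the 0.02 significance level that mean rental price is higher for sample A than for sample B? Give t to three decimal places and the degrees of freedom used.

Let group 1 = sample A, group 2 = sample B. H0: μ_1 = μ_2; H1: μ_1 > μ_2 (two-sample pooled-variance t-test, right-tailed).
s_p² = [(7−1)·168² + (14−1)·139²]/(7+14−2) = 22132.5
t = (2090 − 1990)/√[22132.5·(1/7 + 1/14)] = 1.452
df = n₁ + n₂ − 2 = 19
p-value = P(T ≥ 1.452) ≈ 0.081
Since p ≈ 0.081 > α = 0.02, fail to reject H0; the data do not provide sufficient evidence against H0.

t = 1.452, df = 19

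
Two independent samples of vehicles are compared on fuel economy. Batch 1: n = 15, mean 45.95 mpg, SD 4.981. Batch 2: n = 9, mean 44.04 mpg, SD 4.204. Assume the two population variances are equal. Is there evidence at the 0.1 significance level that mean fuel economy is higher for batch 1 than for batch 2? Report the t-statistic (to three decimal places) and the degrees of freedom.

Let group 1 = batch 1, group 2 = batch 2. H0: μ_1 = μ_2; H1: μ_1 > μ_2 (two-sample pooled-variance t-test, right-tailed).
s_p² = [(15−1)·4.981² + (9−1)·4.204²]/(15+9−2) = 22.2152
t = (45.95 − 44.04)/√[22.2152·(1/15 + 1/9)] = 0.961
df = n₁ + n₂ − 2 = 22
p-value = P(T ≥ 0.961) ≈ 0.1735
Since p ≈ 0.1735 > α = 0.1, fail to reject H0; the data do not provide sufficient evidence against H0.

t = 0.961, df = 22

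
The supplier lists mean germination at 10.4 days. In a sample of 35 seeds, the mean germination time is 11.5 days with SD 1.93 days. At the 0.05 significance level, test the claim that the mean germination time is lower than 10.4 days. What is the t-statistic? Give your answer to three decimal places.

3.372

H0: μ = 10.4; H1: μ < 10.4 (one-sample t-test, left-tailed).
t = (x̄ − μ₀)/(s/√n) = (11.5 − 10.4)/(1.93/√35) = 3.372
df = n − 1 = 34
p-value = P(T ≤ 3.372) ≈ 0.9991
Since p ≈ 0.9991 > α = 0.05, fail to reject H0; the data do not provide sufficient evidence against H0.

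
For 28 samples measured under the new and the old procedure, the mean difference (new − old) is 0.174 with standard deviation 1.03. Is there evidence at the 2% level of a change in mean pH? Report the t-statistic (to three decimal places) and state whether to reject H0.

t = 0.894; fail to reject H0

H0: μ_d = 0; H1: μ_d ≠ 0 (paired t-test on the differences, two-sided).
t = d̄/(s_d/√n) = 0.174/(1.03/√28) = 0.894
df = n − 1 = 27
Two-sided p-value ≈ 0.379
Since p ≈ 0.379 > α = 0.02, fail to reject H0; the data do not provide sufficient evidence against H0.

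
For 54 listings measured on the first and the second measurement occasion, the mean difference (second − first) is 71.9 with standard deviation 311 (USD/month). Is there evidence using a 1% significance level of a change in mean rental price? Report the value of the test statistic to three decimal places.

1.699

H0: μ_d = 0; H1: μ_d ≠ 0 (paired t-test on the differences, two-sided).
t = d̄/(s_d/√n) = 71.9/(311/√54) = 1.699
df = n − 1 = 53
Two-sided p-value ≈ 0.095
Since p ≈ 0.095 > α = 0.01, fail to reject H0; the data do not provide sufficient evidence against H0.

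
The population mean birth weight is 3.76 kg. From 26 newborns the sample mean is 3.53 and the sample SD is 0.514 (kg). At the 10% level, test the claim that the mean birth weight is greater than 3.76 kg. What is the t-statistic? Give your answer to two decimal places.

-2.28

H0: μ = 3.76; H1: μ > 3.76 (one-sample t-test, right-tailed).
t = (x̄ − μ₀)/(s/√n) = (3.53 − 3.76)/(0.514/√26) = -2.28
df = n − 1 = 25
p-value = P(T ≥ -2.28) ≈ 0.984
Since p ≈ 0.984 > α = 0.1, fail to reject H0; the data do not provide sufficient evidence against H0.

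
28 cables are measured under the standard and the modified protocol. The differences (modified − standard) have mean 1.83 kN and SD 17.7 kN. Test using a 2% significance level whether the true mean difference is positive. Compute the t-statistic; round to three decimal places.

0.547

H0: μ_d = 0; H1: μ_d > 0 (paired t-test on the differences, right-tailed).
t = d̄/(s_d/√n) = 1.83/(17.7/√28) = 0.547
df = n − 1 = 27
p-value = P(T ≥ 0.547) ≈ 0.2944
Since p ≈ 0.2944 > α = 0.02, fail to reject H0; the data do not provide sufficient evidence against H0.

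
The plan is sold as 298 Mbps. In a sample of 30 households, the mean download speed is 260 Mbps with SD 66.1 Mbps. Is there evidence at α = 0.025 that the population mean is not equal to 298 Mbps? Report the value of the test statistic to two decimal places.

-3.15

H0: μ = 298; H1: μ ≠ 298 (one-sample t-test, two-sided).
t = (x̄ − μ₀)/(s/√n) = (260 − 298)/(66.1/√30) = -3.15
df = n − 1 = 29
Two-sided p-value ≈ 0.004
Since p ≈ 0.004 < α = 0.025, reject H0; the data support H1.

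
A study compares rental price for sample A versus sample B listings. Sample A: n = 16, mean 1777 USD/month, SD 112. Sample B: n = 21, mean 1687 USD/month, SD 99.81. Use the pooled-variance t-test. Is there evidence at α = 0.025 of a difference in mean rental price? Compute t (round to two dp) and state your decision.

Let group 1 = sample A, group 2 = sample B. H0: μ_1 = μ_2; H1: μ_1 ≠ μ_2 (two-sample pooled-variance t-test, two-sided).
s_p² = [(16−1)·112² + (21−1)·99.81²]/(16+21−2) = 11068.6
t = (1777 − 1687)/√[11068.6·(1/16 + 1/21)] = 2.58
df = n₁ + n₂ − 2 = 35
Two-sided p-value ≈ 0.014
Since p ≈ 0.014 < α = 0.025, reject H0; the data support H1.

t = 2.58; reject H0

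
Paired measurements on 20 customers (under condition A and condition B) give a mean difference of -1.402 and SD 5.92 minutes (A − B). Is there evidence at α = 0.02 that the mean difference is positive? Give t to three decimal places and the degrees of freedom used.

t = -1.059, df = 19

H0: μ_d = 0; H1: μ_d > 0 (paired t-test on the differences, right-tailed).
t = d̄/(s_d/√n) = -1.402/(5.92/√20) = -1.059
df = n − 1 = 19
p-value = P(T ≥ -1.059) ≈ 0.8486
Since p ≈ 0.8486 > α = 0.02, fail to reject H0; the data do not provide sufficient evidence against H0.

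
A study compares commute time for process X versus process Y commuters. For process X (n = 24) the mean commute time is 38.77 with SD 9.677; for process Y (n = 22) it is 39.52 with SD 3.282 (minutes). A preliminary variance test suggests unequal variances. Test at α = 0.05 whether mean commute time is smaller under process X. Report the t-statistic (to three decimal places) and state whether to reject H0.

Let group 1 = process X, group 2 = process Y. H0: μ_1 = μ_2; H1: μ_1 < μ_2 (Welch's two-sample t-test, left-tailed).
t = (x̄_1 − x̄_2)/√(s_1²/n_1 + s_2²/n_2) = (38.77 − 39.52)/√(9.677²/24 + 3.282²/22) = -0.358
Welch–Satterthwaite df ≈ 28.64
p-value = P(T ≤ -0.358) ≈ 0.362
Since p ≈ 0.362 > α = 0.05, fail to reject H0; the data do not provide sufficient evidence against H0.

t = -0.358; fail to reject H0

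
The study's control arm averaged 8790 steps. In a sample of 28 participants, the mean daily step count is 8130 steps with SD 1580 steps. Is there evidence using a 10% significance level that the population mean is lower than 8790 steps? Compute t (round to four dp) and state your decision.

H0: μ = 8790; H1: μ < 8790 (one-sample t-test, left-tailed).
t = (x̄ − μ₀)/(s/√n) = (8130 − 8790)/(1580/√28) = -2.2104
df = n − 1 = 27
p-value = P(T ≤ -2.2104) ≈ 0.0179
Since p ≈ 0.0179 < α = 0.1, reject H0; the evidence is statistically significant.

t = -2.2104; reject H0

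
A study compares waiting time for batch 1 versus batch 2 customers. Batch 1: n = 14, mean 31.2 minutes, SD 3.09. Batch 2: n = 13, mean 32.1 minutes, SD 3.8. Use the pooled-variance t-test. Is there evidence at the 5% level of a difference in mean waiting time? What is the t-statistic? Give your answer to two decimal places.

-0.68

Let group 1 = batch 1, group 2 = batch 2. H0: μ_1 = μ_2; H1: μ_1 ≠ μ_2 (two-sample pooled-variance t-test, two-sided).
s_p² = [(14−1)·3.09² + (13−1)·3.8²]/(14+13−2) = 11.8962
t = (31.2 − 32.1)/√[11.8962·(1/14 + 1/13)] = -0.68
df = n₁ + n₂ − 2 = 25
Two-sided p-value ≈ 0.504
Since p ≈ 0.504 > α = 0.05, fail to reject H0; the evidence is not statistically significant.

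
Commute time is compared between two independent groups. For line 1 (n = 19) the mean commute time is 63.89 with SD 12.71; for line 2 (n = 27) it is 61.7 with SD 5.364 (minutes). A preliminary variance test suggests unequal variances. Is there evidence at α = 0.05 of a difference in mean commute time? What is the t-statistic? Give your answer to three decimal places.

0.708

Let group 1 = line 1, group 2 = line 2. H0: μ_1 = μ_2; H1: μ_1 ≠ μ_2 (Welch's two-sample t-test, two-sided).
t = (x̄_1 − x̄_2)/√(s_1²/n_1 + s_2²/n_2) = (63.89 − 61.7)/√(12.71²/19 + 5.364²/27) = 0.708
Welch–Satterthwaite df ≈ 22.55
Two-sided p-value ≈ 0.4862
Since p ≈ 0.4862 > α = 0.05, fail to reject H0; the evidence is not statistically significant.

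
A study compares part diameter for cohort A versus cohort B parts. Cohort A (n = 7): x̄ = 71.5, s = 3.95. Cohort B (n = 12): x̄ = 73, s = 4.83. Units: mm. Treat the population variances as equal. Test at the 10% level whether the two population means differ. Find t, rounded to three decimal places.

Let group 1 = cohort A, group 2 = cohort B. H0: μ_1 = μ_2; H1: μ_1 ≠ μ_2 (two-sample pooled-variance t-test, two-sided).
s_p² = [(7−1)·3.95² + (12−1)·4.83²]/(7+12−2) = 20.6019
t = (71.5 − 73)/√[20.6019·(1/7 + 1/12)] = -0.695
df = n₁ + n₂ − 2 = 17
Two-sided p-value ≈ 0.497
Since p ≈ 0.497 > α = 0.1, fail to reject H0; the evidence is not statistically significant.

-0.695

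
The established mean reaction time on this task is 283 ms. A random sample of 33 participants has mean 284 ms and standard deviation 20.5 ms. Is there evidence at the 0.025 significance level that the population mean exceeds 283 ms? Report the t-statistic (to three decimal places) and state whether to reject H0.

t = 0.280; fail to reject H0

H0: μ = 283; H1: μ > 283 (one-sample t-test, right-tailed).
t = (x̄ − μ₀)/(s/√n) = (284 − 283)/(20.5/√33) = 0.280
df = n − 1 = 32
p-value = P(T ≥ 0.280) ≈ 0.3906
Since p ≈ 0.3906 > α = 0.025, fail to reject H0; the evidence is not statistically significant.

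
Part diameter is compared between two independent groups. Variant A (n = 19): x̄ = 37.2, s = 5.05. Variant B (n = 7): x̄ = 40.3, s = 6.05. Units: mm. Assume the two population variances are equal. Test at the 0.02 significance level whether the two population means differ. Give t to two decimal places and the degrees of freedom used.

t = -1.32, df = 24

Let group 1 = variant A, group 2 = variant B. H0: μ_1 = μ_2; H1: μ_1 ≠ μ_2 (two-sample pooled-variance t-test, two-sided).
s_p² = [(19−1)·5.05² + (7−1)·6.05²]/(19+7−2) = 28.2775
t = (37.2 − 40.3)/√[28.2775·(1/19 + 1/7)] = -1.32
df = n₁ + n₂ − 2 = 24
Two-sided p-value ≈ 0.200
Since p ≈ 0.200 > α = 0.02, fail to reject H0; the evidence is not statistically significant.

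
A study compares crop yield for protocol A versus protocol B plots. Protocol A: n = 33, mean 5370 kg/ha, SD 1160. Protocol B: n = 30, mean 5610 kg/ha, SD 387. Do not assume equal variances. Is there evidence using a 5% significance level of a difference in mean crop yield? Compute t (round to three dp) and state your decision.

Let group 1 = protocol A, group 2 = protocol B. H0: μ_1 = μ_2; H1: μ_1 ≠ μ_2 (Welch's two-sample t-test, two-sided).
t = (x̄_1 − x̄_2)/√(s_1²/n_1 + s_2²/n_2) = (5370 − 5610)/√(1160²/33 + 387²/30) = -1.122
Welch–Satterthwaite df ≈ 39.66
Two-sided p-value ≈ 0.269
Since p ≈ 0.269 > α = 0.05, fail to reject H0; the data do not provide sufficient evidence against H0.

t = -1.122; fail to reject H0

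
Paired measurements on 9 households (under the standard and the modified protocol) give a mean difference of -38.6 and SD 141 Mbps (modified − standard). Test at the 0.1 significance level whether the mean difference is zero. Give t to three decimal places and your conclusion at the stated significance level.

t = -0.821; fail to reject H0

H0: μ_d = 0; H1: μ_d ≠ 0 (paired t-test on the differences, two-sided).
t = d̄/(s_d/√n) = -38.6/(141/√9) = -0.821
df = n − 1 = 8
Two-sided p-value ≈ 0.4353
Since p ≈ 0.4353 > α = 0.1, fail to reject H0; the evidence is not statistically significant.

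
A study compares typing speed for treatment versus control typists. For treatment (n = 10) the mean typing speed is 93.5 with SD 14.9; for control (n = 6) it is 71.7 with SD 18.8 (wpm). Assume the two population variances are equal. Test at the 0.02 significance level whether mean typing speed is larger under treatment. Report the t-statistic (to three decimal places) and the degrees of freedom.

Let group 1 = treatment, group 2 = control. H0: μ_1 = μ_2; H1: μ_1 > μ_2 (two-sample pooled-variance t-test, right-tailed).
s_p² = [(10−1)·14.9² + (6−1)·18.8²]/(10+6−2) = 268.949
t = (93.5 − 71.7)/√[268.949·(1/10 + 1/6)] = 2.574
df = n₁ + n₂ − 2 = 14
p-value = P(T ≥ 2.574) ≈ 0.0110
Since p ≈ 0.0110 < α = 0.02, reject H0; the evidence is statistically significant.

t = 2.574, df = 14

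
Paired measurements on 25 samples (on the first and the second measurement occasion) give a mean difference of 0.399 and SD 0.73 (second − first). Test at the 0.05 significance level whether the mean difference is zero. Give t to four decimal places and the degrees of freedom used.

H0: μ_d = 0; H1: μ_d ≠ 0 (paired t-test on the differences, two-sided).
t = d̄/(s_d/√n) = 0.399/(0.73/√25) = 2.7329
df = n − 1 = 24
Two-sided p-value ≈ 0.012
Since p ≈ 0.012 < α = 0.05, reject H0; the data support H1.

t = 2.7329, df = 24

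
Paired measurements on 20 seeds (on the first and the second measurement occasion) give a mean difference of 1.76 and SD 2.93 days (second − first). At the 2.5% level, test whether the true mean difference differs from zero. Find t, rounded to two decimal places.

H0: μ_d = 0; H1: μ_d ≠ 0 (paired t-test on the differences, two-sided).
t = d̄/(s_d/√n) = 1.76/(2.93/√20) = 2.69
df = n − 1 = 19
Two-sided p-value ≈ 0.015
Since p ≈ 0.015 < α = 0.025, reject H0; the data support H1.

2.69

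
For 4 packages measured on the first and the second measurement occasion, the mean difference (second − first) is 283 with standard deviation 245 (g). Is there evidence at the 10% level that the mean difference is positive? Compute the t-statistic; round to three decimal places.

2.310

H0: μ_d = 0; H1: μ_d > 0 (paired t-test on the differences, right-tailed).
t = d̄/(s_d/√n) = 283/(245/√4) = 2.310
df = n − 1 = 3
p-value = P(T ≥ 2.310) ≈ 0.0520
Since p ≈ 0.0520 < α = 0.1, reject H0; the data support H1.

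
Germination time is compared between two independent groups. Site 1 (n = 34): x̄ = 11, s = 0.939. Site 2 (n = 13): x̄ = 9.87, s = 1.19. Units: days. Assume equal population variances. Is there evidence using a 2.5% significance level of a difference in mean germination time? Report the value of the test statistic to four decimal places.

3.4241

Let group 1 = site 1, group 2 = site 2. H0: μ_1 = μ_2; H1: μ_1 ≠ μ_2 (two-sample pooled-variance t-test, two-sided).
s_p² = [(34−1)·0.939² + (13−1)·1.19²]/(34+13−2) = 1.02422
t = (11 − 9.87)/√[1.02422·(1/34 + 1/13)] = 3.4241
df = n₁ + n₂ − 2 = 45
Two-sided p-value ≈ 0.0013
Since p ≈ 0.0013 < α = 0.025, reject H0; the evidence is statistically significant.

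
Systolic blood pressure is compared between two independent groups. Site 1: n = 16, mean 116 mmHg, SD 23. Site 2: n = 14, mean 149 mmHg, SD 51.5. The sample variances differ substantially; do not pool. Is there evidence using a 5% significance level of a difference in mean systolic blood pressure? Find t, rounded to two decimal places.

-2.21

Let group 1 = site 1, group 2 = site 2. H0: μ_1 = μ_2; H1: μ_1 ≠ μ_2 (Welch's two-sample t-test, two-sided).
t = (x̄_1 − x̄_2)/√(s_1²/n_1 + s_2²/n_2) = (116 − 149)/√(23²/16 + 51.5²/14) = -2.21
Welch–Satterthwaite df ≈ 17.47
Two-sided p-value ≈ 0.0405
Since p ≈ 0.0405 < α = 0.05, reject H0; the data support H1.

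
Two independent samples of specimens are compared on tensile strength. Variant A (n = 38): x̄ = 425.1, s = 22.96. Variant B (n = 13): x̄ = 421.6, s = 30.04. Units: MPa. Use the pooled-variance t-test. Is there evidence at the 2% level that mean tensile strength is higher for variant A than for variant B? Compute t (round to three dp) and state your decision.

Let group 1 = variant A, group 2 = variant B. H0: μ_1 = μ_2; H1: μ_1 > μ_2 (two-sample pooled-variance t-test, right-tailed).
s_p² = [(38−1)·22.96² + (13−1)·30.04²]/(38+13−2) = 619.057
t = (425.1 − 421.6)/√[619.057·(1/38 + 1/13)] = 0.438
df = n₁ + n₂ − 2 = 49
p-value = P(T ≥ 0.438) ≈ 0.3317
Since p ≈ 0.3317 > α = 0.02, fail to reject H0; the data do not provide sufficient evidence against H0.

t = 0.438; fail to reject H0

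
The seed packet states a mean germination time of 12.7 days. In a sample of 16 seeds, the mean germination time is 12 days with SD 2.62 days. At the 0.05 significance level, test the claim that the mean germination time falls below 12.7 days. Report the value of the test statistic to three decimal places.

H0: μ = 12.7; H1: μ < 12.7 (one-sample t-test, left-tailed).
t = (x̄ − μ₀)/(s/√n) = (12 − 12.7)/(2.62/√16) = -1.069
df = n − 1 = 15
p-value = P(T ≤ -1.069) ≈ 0.1511
Since p ≈ 0.1511 > α = 0.05, fail to reject H0; the data do not provide sufficient evidence against H0.

-1.069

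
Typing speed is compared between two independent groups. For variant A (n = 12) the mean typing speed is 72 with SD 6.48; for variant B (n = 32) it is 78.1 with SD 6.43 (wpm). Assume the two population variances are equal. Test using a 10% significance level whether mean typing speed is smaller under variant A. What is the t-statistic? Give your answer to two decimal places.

-2.80

Let group 1 = variant A, group 2 = variant B. H0: μ_1 = μ_2; H1: μ_1 < μ_2 (two-sample pooled-variance t-test, left-tailed).
s_p² = [(12−1)·6.48² + (32−1)·6.43²]/(12+32−2) = 41.514
t = (72 − 78.1)/√[41.514·(1/12 + 1/32)] = -2.80
df = n₁ + n₂ − 2 = 42
p-value = P(T ≤ -2.80) ≈ 0.0039
Since p ≈ 0.0039 < α = 0.1, reject H0; the data support H1.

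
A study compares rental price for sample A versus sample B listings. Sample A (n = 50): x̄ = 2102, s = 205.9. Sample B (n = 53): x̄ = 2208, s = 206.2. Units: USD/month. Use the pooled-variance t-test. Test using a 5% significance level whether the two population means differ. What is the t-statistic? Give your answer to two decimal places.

Let group 1 = sample A, group 2 = sample B. H0: μ_1 = μ_2; H1: μ_1 ≠ μ_2 (two-sample pooled-variance t-test, two-sided).
s_p² = [(50−1)·205.9² + (53−1)·206.2²]/(50+53−2) = 42458.5
t = (2102 − 2208)/√[42458.5·(1/50 + 1/53)] = -2.61
df = n₁ + n₂ − 2 = 101
Two-sided p-value ≈ 0.010
Since p ≈ 0.010 < α = 0.05, reject H0; the data support H1.

-2.61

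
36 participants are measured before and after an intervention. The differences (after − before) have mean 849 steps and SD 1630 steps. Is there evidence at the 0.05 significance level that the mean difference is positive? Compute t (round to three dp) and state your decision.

t = 3.125; reject H0

H0: μ_d = 0; H1: μ_d > 0 (paired t-test on the differences, right-tailed).
t = d̄/(s_d/√n) = 849/(1630/√36) = 3.125
df = n − 1 = 35
p-value = P(T ≥ 3.125) ≈ 0.002
Since p ≈ 0.002 < α = 0.05, reject H0; the evidence is statistically significant.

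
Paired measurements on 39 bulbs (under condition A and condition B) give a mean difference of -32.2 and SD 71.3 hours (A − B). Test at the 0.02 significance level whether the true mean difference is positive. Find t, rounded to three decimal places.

H0: μ_d = 0; H1: μ_d > 0 (paired t-test on the differences, right-tailed).
t = d̄/(s_d/√n) = -32.2/(71.3/√39) = -2.820
df = n − 1 = 38
p-value = P(T ≥ -2.820) ≈ 0.9962
Since p ≈ 0.9962 > α = 0.02, fail to reject H0; the data do not provide sufficient evidence against H0.

-2.820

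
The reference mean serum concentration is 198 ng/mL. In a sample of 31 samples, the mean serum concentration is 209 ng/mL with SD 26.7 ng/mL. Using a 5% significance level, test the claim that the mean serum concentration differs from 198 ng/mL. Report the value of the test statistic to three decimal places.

H0: μ = 198; H1: μ ≠ 198 (one-sample t-test, two-sided).
t = (x̄ − μ₀)/(s/√n) = (209 − 198)/(26.7/√31) = 2.294
df = n − 1 = 30
Two-sided p-value ≈ 0.0290
Since p ≈ 0.0290 < α = 0.05, reject H0; the data support H1.

2.294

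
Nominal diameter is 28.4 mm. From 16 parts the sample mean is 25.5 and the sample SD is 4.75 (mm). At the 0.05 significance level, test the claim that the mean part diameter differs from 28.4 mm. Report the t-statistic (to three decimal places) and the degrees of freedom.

t = -2.442, df = 15

H0: μ = 28.4; H1: μ ≠ 28.4 (one-sample t-test, two-sided).
t = (x̄ − μ₀)/(s/√n) = (25.5 − 28.4)/(4.75/√16) = -2.442
df = n − 1 = 15
Two-sided p-value ≈ 0.0275
Since p ≈ 0.0275 < α = 0.05, reject H0; the evidence is statistically significant.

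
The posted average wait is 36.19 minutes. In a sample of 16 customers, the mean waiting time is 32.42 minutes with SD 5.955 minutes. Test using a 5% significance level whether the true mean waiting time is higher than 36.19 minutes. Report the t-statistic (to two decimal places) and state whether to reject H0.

t = -2.53; fail to reject H0

H0: μ = 36.19; H1: μ > 36.19 (one-sample t-test, right-tailed).
t = (x̄ − μ₀)/(s/√n) = (32.42 − 36.19)/(5.955/√16) = -2.53
df = n − 1 = 15
p-value = P(T ≥ -2.53) ≈ 0.9885
Since p ≈ 0.9885 > α = 0.05, fail to reject H0; the data do not provide sufficient evidence against H0.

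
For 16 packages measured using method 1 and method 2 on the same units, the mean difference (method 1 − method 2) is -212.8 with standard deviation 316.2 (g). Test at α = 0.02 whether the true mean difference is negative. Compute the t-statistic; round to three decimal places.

-2.692

H0: μ_d = 0; H1: μ_d < 0 (paired t-test on the differences, left-tailed).
t = d̄/(s_d/√n) = -212.8/(316.2/√16) = -2.692
df = n − 1 = 15
p-value = P(T ≤ -2.692) ≈ 0.0084
Since p ≈ 0.0084 < α = 0.02, reject H0; the evidence is statistically significant.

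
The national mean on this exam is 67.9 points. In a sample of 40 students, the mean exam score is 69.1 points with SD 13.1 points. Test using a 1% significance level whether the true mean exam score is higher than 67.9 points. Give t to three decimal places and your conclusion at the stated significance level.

H0: μ = 67.9; H1: μ > 67.9 (one-sample t-test, right-tailed).
t = (x̄ − μ₀)/(s/√n) = (69.1 − 67.9)/(13.1/√40) = 0.579
df = n − 1 = 39
p-value = P(T ≥ 0.579) ≈ 0.2828
Since p ≈ 0.2828 > α = 0.01, fail to reject H0; the evidence is not statistically significant.

t = 0.579; fail to reject H0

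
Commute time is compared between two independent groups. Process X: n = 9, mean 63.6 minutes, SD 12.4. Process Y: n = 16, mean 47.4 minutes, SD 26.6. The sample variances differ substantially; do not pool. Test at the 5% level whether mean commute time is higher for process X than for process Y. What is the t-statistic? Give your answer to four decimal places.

2.0690

Let group 1 = process X, group 2 = process Y. H0: μ_1 = μ_2; H1: μ_1 > μ_2 (Welch's two-sample t-test, right-tailed).
t = (x̄_1 − x̄_2)/√(s_1²/n_1 + s_2²/n_2) = (63.6 − 47.4)/√(12.4²/9 + 26.6²/16) = 2.0690
Welch–Satterthwaite df ≈ 22.53
p-value = P(T ≥ 2.0690) ≈ 0.0251
Since p ≈ 0.0251 < α = 0.05, reject H0; the evidence is statistically significant.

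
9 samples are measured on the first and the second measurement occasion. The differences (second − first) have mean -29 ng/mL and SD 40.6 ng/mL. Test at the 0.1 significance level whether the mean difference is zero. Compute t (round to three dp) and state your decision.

H0: μ_d = 0; H1: μ_d ≠ 0 (paired t-test on the differences, two-sided).
t = d̄/(s_d/√n) = -29/(40.6/√9) = -2.143
df = n − 1 = 8
Two-sided p-value ≈ 0.064
Since p ≈ 0.064 < α = 0.1, reject H0; the evidence is statistically significant.

t = -2.143; reject H0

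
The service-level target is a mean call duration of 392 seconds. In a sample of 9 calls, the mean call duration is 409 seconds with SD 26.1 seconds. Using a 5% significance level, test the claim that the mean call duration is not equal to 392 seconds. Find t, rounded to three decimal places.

H0: μ = 392; H1: μ ≠ 392 (one-sample t-test, two-sided).
t = (x̄ − μ₀)/(s/√n) = (409 − 392)/(26.1/√9) = 1.954
df = n − 1 = 8
Two-sided p-value ≈ 0.086
Since p ≈ 0.086 > α = 0.05, fail to reject H0; the evidence is not statistically significant.

1.954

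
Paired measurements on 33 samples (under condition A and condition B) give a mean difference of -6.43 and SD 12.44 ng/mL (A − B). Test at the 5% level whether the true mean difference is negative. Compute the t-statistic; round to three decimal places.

H0: μ_d = 0; H1: μ_d < 0 (paired t-test on the differences, left-tailed).
t = d̄/(s_d/√n) = -6.43/(12.44/√33) = -2.969
df = n − 1 = 32
p-value = P(T ≤ -2.969) ≈ 0.003
Since p ≈ 0.003 < α = 0.05, reject H0; the evidence is statistically significant.

-2.969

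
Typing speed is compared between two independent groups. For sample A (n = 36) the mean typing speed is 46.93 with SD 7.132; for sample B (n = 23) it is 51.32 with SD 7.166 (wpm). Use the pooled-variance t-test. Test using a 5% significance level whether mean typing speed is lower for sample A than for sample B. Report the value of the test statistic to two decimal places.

Let group 1 = sample A, group 2 = sample B. H0: μ_1 = μ_2; H1: μ_1 < μ_2 (two-sample pooled-variance t-test, left-tailed).
s_p² = [(36−1)·7.132² + (23−1)·7.166²]/(36+23−2) = 51.0531
t = (46.93 − 51.32)/√[51.0531·(1/36 + 1/23)] = -2.30
df = n₁ + n₂ − 2 = 57
p-value = P(T ≤ -2.30) ≈ 0.013
Since p ≈ 0.013 < α = 0.05, reject H0; the data support H1.

-2.30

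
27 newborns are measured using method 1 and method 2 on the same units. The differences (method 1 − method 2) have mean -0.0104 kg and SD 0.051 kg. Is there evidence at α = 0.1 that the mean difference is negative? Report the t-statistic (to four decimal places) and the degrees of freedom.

H0: μ_d = 0; H1: μ_d < 0 (paired t-test on the differences, left-tailed).
t = d̄/(s_d/√n) = -0.0104/(0.051/√27) = -1.0596
df = n − 1 = 26
p-value = P(T ≤ -1.0596) ≈ 0.1495
Since p ≈ 0.1495 > α = 0.1, fail to reject H0; the data do not provide sufficient evidence against H0.

t = -1.0596, df = 26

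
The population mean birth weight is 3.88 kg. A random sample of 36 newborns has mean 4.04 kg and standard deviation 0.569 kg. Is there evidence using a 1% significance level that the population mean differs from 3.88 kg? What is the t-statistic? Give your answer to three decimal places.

1.687

H0: μ = 3.88; H1: μ ≠ 3.88 (one-sample t-test, two-sided).
t = (x̄ − μ₀)/(s/√n) = (4.04 − 3.88)/(0.569/√36) = 1.687
df = n − 1 = 35
Two-sided p-value ≈ 0.100
Since p ≈ 0.100 > α = 0.01, fail to reject H0; the data do not provide sufficient evidence against H0.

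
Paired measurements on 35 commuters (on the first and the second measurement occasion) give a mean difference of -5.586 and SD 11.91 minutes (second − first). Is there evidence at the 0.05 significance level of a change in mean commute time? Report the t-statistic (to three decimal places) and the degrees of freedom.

t = -2.775, df = 34

H0: μ_d = 0; H1: μ_d ≠ 0 (paired t-test on the differences, two-sided).
t = d̄/(s_d/√n) = -5.586/(11.91/√35) = -2.775
df = n − 1 = 34
Two-sided p-value ≈ 0.009
Since p ≈ 0.009 < α = 0.05, reject H0; the evidence is statistically significant.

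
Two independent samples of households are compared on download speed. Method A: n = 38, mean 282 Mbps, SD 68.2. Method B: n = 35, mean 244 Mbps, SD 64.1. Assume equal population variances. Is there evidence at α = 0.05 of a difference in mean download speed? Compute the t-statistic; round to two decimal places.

2.45

Let group 1 = method A, group 2 = method B. H0: μ_1 = μ_2; H1: μ_1 ≠ μ_2 (two-sample pooled-variance t-test, two-sided).
s_p² = [(38−1)·68.2² + (35−1)·64.1²]/(38+35−2) = 4391.48
t = (282 − 244)/√[4391.48·(1/38 + 1/35)] = 2.45
df = n₁ + n₂ − 2 = 71
Two-sided p-value ≈ 0.0169
Since p ≈ 0.0169 < α = 0.05, reject H0; the evidence is statistically significant.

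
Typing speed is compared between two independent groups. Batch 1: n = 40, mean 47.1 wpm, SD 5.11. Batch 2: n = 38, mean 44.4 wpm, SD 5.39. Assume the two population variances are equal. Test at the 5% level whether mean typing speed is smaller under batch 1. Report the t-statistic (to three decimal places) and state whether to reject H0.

t = 2.271; fail to reject H0

Let group 1 = batch 1, group 2 = batch 2. H0: μ_1 = μ_2; H1: μ_1 < μ_2 (two-sample pooled-variance t-test, left-tailed).
s_p² = [(40−1)·5.11² + (38−1)·5.39²]/(40+38−2) = 27.5434
t = (47.1 − 44.4)/√[27.5434·(1/40 + 1/38)] = 2.271
df = n₁ + n₂ − 2 = 76
p-value = P(T ≤ 2.271) ≈ 0.9870
Since p ≈ 0.9870 > α = 0.05, fail to reject H0; the data do not provide sufficient evidence against H0.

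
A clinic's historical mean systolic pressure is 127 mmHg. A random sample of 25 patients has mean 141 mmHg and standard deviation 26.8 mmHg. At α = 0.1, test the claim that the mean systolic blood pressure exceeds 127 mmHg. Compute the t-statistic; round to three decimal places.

2.612

H0: μ = 127; H1: μ > 127 (one-sample t-test, right-tailed).
t = (x̄ − μ₀)/(s/√n) = (141 − 127)/(26.8/√25) = 2.612
df = n − 1 = 24
p-value = P(T ≥ 2.612) ≈ 0.008
Since p ≈ 0.008 < α = 0.1, reject H0; the data support H1.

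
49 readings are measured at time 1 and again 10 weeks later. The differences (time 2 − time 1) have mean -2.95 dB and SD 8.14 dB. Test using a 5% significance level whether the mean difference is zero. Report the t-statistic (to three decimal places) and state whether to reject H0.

t = -2.537; reject H0

H0: μ_d = 0; H1: μ_d ≠ 0 (paired t-test on the differences, two-sided).
t = d̄/(s_d/√n) = -2.95/(8.14/√49) = -2.537
df = n − 1 = 48
Two-sided p-value ≈ 0.014
Since p ≈ 0.014 < α = 0.05, reject H0; the evidence is statistically significant.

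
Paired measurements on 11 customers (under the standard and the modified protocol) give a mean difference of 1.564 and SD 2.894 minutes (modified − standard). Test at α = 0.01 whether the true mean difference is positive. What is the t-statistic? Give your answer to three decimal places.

1.792

H0: μ_d = 0; H1: μ_d > 0 (paired t-test on the differences, right-tailed).
t = d̄/(s_d/√n) = 1.564/(2.894/√11) = 1.792
df = n − 1 = 10
p-value = P(T ≥ 1.792) ≈ 0.0517
Since p ≈ 0.0517 > α = 0.01, fail to reject H0; the evidence is not statistically significant.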